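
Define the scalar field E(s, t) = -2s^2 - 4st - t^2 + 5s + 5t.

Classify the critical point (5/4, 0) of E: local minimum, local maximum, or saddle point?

saddle point

The Hessian of E is constant: H = [[-4, -4], [-4, -2]].
det(H) = (-4)·(-2) − (-4)² = -8.
Since det(H) < 0, H is indefinite and the critical point is a saddle point.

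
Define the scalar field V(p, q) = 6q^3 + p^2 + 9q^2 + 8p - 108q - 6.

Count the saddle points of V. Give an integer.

1

V separates as a function of p plus a function of q, so ∇V=0 decouples.
∂V/∂p = 2(p + 4) = 0 at p ∈ {-4}; ∂V/∂q = 18(q - 2)(q + 3) = 0 at q ∈ {-3, 2}.
The Hessian is diagonal: diag(V_pp, V_qq). Second derivatives: V_pp(-4)=2; V_qq(-3)=-90, V_qq(2)=90.
Saddle points occur where the two diagonal entries have opposite signs: (-4, -3). Count: 1.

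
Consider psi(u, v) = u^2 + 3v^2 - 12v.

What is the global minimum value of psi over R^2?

psi(u,v) separates as P(u) + Q(v), so its minimum is min P + min Q.
P'(u) = 2u vanishes at u ∈ {0}; Q'(v) = 6v - 12 vanishes at v ∈ {2}.
Local minima of P (where P''>0): P(0)=0. Local minima of Q: Q(2)=-12.
So the global minimum of psi is P(0) + Q(2) = 0 − 12 = -12, attained at (0, 2).

-12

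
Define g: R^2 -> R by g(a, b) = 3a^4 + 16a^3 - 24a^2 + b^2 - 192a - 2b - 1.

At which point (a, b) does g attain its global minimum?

g(a,b) separates as P(a) + Q(b) − 1, so its minimum is min P + min Q − 1.
P'(a) = 12(a - 2)(a + 2)(a + 4) vanishes at a ∈ {-4, -2, 2}; Q'(b) = 2b - 2 vanishes at b ∈ {1}.
Local minima of P (where P''>0): P(-4)=128, P(2)=-304. Local minima of Q: Q(1)=-1.
So the global minimum of g is P(2) + Q(1) − 1 = -304 − 1 − 1 = -306, attained at (2, 1).

(2, 1)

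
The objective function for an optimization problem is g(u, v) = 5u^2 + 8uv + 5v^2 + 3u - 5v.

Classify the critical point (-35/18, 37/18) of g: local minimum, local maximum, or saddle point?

The Hessian of g is constant: H = [[10, 8], [8, 10]].
det(H) = 10·10 − 8² = 36.
det(H) > 0 and tr(H) = 20 > 0, so H is positive definite and the point is a local minimum.

local minimum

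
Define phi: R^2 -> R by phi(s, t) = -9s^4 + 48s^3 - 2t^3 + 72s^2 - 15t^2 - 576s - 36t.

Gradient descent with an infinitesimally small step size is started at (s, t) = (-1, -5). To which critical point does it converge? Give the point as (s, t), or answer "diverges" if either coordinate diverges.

phi is separable, so gradient descent decouples: s follows -∂phi/∂s, t follows -∂phi/∂t.
∂phi/∂s = -36(s - 4)(s - 2)(s + 2); at s=-1 this is -540, so s increases.
∂phi/∂t = -6(t + 2)(t + 3); at t=-5 this is -36, so t increases.
s converges to its nearest critical value 2 (a local min of the s-part); t converges to -3. The iterate converges to (2, -3).

(2, -3)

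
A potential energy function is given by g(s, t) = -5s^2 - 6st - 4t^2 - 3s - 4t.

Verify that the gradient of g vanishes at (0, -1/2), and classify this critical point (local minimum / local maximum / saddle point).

∇g = (-10s - 6t - 3, -6s - 8t - 4); substituting (0, -1/2) gives ∇g = (0, 0), so (0, -1/2) is indeed a critical point.
The Hessian of g is constant: H = [[-10, -6], [-6, -8]].
det(H) = (-10)·(-8) − (-6)² = 44.
det(H) > 0 and tr(H) = -18 < 0, so H is negative definite and the point is a local maximum.

local maximum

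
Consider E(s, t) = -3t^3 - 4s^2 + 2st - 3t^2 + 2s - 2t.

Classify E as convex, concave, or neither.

The term -3t^3 is cubic, so the Hessian is not constant.
∂²E/∂t² = -18t - 6, which takes both signs as t varies (negative for sufficiently large t). A diagonal entry of the Hessian changing sign means the Hessian is neither positive- nor negative-semidefinite on all of R^2.

neither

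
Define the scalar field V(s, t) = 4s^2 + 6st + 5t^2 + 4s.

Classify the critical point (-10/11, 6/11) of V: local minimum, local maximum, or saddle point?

local minimum

The Hessian of V is constant: H = [[8, 6], [6, 10]].
det(H) = 8·10 − 6² = 44.
det(H) > 0 and tr(H) = 18 > 0, so H is positive definite and the point is a local minimum.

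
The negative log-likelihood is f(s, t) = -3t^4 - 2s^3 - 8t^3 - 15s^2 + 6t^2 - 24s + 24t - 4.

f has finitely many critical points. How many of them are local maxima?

f separates as a function of s plus a function of t, so ∇f=0 decouples.
∂f/∂s = -6(s + 1)(s + 4) = 0 at s ∈ {-4, -1}; ∂f/∂t = -12(t - 1)(t + 1)(t + 2) = 0 at t ∈ {-2, -1, 1}.
The Hessian is diagonal: diag(f_ss, f_tt). Second derivatives: f_ss(-4)=18, f_ss(-1)=-18; f_tt(-2)=-36, f_tt(-1)=24, f_tt(1)=-72.
Local maxima occur where both diagonal entries negative: (-1, -2), (-1, 1). Count: 2.

2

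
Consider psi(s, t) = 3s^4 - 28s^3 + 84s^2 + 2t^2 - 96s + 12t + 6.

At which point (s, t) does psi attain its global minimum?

(4, -3)

psi(s,t) separates as P(s) + Q(t) + 6, so its minimum is min P + min Q + 6.
P'(s) = 12(s - 4)(s - 2)(s - 1) vanishes at s ∈ {1, 2, 4}; Q'(t) = 4(t + 3) vanishes at t ∈ {-3}.
Local minima of P (where P''>0): P(1)=-37, P(4)=-64. Local minima of Q: Q(-3)=-18.
So the global minimum of psi is P(4) + Q(-3) + 6 = -64 − 18 + 6 = -76, attained at (4, -3).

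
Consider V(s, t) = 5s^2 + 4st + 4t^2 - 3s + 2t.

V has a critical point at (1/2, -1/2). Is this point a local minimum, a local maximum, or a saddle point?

local minimum

The Hessian of V is constant: H = [[10, 4], [4, 8]].
det(H) = 10·8 − 4² = 64.
det(H) > 0 and tr(H) = 18 > 0, so H is positive definite and the point is a local minimum.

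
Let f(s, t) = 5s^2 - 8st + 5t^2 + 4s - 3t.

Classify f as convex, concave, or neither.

convex

f is quadratic, so its Hessian is the constant matrix H = [[10, -8], [-8, 10]].
det(H) = 36, tr(H) = 20.
det(H) > 0 and tr(H) > 0, so H is positive definite everywhere: convex.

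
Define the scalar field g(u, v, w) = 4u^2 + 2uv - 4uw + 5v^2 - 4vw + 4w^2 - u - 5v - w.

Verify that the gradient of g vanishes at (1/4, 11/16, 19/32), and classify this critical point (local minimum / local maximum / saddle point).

local minimum

∇g = (8u + 2v - 4w - 1, 2u + 10v - 4w - 5, -4u - 4v + 8w - 1); substituting (1/4, 11/16, 19/32) gives ∇g = (0, 0, 0), so (1/4, 11/16, 19/32) is indeed a critical point.
The Hessian is constant: H = [[8, 2, -4], [2, 10, -4], [-4, -4, 8]].
Leading principal minors: Δ₁ = 8, Δ₂ = 76, Δ₃ = 384.
All leading minors are positive, so H is positive definite: a local minimum.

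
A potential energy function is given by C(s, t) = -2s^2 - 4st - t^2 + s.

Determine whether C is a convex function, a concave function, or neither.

neither

C is quadratic, so its Hessian is the constant matrix H = [[-4, -4], [-4, -2]].
det(H) = -8, tr(H) = -6.
det(H) < 0, so H is indefinite: neither convex nor concave.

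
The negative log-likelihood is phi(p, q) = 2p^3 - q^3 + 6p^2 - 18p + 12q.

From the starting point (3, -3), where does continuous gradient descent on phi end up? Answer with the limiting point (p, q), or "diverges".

(1, -2)

phi is separable, so gradient descent decouples: p follows -∂phi/∂p, q follows -∂phi/∂q.
∂phi/∂p = 6(p - 1)(p + 3); at p=3 this is 72, so p decreases.
∂phi/∂q = -3(q - 2)(q + 2); at q=-3 this is -15, so q increases.
p converges to its nearest critical value 1 (a local min of the p-part); q converges to -2. The iterate converges to (1, -2).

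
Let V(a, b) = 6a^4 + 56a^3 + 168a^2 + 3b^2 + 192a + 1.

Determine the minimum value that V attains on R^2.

-127

V(a,b) separates as P(a) + Q(b) + 1, so its minimum is min P + min Q + 1.
P'(a) = 24(a + 1)(a + 2)(a + 4) vanishes at a ∈ {-4, -2, -1}; Q'(b) = 6b vanishes at b ∈ {0}.
Local minima of P (where P''>0): P(-4)=-128, P(-1)=-74. Local minima of Q: Q(0)=0.
So the global minimum of V is P(-4) + Q(0) + 1 = -128 + 0 + 1 = -127, attained at (-4, 0).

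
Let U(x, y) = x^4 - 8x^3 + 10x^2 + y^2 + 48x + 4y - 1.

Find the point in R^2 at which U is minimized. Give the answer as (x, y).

(-1, -2)

U(x,y) separates as P(x) + Q(y) − 1, so its minimum is min P + min Q − 1.
P'(x) = 4(x - 4)(x - 3)(x + 1) vanishes at x ∈ {-1, 3, 4}; Q'(y) = 2y + 4 vanishes at y ∈ {-2}.
Local minima of P (where P''>0): P(-1)=-29, P(4)=96. Local minima of Q: Q(-2)=-4.
So the global minimum of U is P(-1) + Q(-2) − 1 = -29 − 4 − 1 = -34, attained at (-1, -2).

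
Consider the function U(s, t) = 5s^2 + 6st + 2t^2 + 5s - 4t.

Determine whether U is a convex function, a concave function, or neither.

convex

U is quadratic, so its Hessian is the constant matrix H = [[10, 6], [6, 4]].
det(H) = 4, tr(H) = 14.
det(H) > 0 and tr(H) > 0, so H is positive definite everywhere: convex.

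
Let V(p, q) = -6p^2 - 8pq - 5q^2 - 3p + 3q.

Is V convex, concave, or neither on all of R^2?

concave

V is quadratic, so its Hessian is the constant matrix H = [[-12, -8], [-8, -10]].
det(H) = 56, tr(H) = -22.
det(H) > 0 and tr(H) < 0, so H is negative definite everywhere: concave.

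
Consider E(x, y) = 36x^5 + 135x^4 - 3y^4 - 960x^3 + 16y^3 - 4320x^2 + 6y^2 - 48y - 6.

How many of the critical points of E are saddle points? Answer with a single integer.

6

E separates as a function of x plus a function of y, so ∇E=0 decouples.
∂E/∂x = 180x(x - 4)(x + 3)(x + 4) = 0 at x ∈ {-4, -3, 0, 4}; ∂E/∂y = -12(y - 4)(y - 1)(y + 1) = 0 at y ∈ {-1, 1, 4}.
The Hessian is diagonal: diag(E_xx, E_yy). Second derivatives: E_xx(-4)=-5760, E_xx(-3)=3780, E_xx(0)=-8640, E_xx(4)=40320; E_yy(-1)=-120, E_yy(1)=72, E_yy(4)=-180.
Saddle points occur where the two diagonal entries have opposite signs: (-4, 1), (-3, -1), (-3, 4), (0, 1), (4, -1), (4, 4). Count: 6.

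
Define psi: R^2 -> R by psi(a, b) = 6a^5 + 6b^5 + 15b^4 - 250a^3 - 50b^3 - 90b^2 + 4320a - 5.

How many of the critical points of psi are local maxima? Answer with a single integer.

4

psi separates as a function of a plus a function of b, so ∇psi=0 decouples.
∂psi/∂a = 30(a - 4)(a - 3)(a + 3)(a + 4) = 0 at a ∈ {-4, -3, 3, 4}; ∂psi/∂b = 30b(b - 2)(b + 1)(b + 3) = 0 at b ∈ {-3, -1, 0, 2}.
The Hessian is diagonal: diag(psi_aa, psi_bb). Second derivatives: psi_aa(-4)=-1680, psi_aa(-3)=1260, psi_aa(3)=-1260, psi_aa(4)=1680; psi_bb(-3)=-900, psi_bb(-1)=180, psi_bb(0)=-180, psi_bb(2)=900.
Local maxima occur where both diagonal entries negative: (-4, -3), (-4, 0), (3, -3), (3, 0). Count: 4.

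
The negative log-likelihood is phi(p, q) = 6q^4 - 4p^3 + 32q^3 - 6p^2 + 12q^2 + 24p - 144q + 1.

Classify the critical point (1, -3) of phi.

The mixed partial ∂²phi/∂p∂q is 0, so the Hessian at any point is diag(phi_pp, phi_qq) = diag(-12(2p + 1), 24(3q^2 + 8q + 1)).
At (1, -3): H = diag(-36, 96).
The eigenvalues have opposite signs, so H is indefinite: a saddle point.

saddle point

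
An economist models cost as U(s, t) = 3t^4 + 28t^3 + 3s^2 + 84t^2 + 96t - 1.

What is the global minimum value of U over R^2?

U(s,t) separates as P(s) + Q(t) − 1, so its minimum is min P + min Q − 1.
P'(s) = 6s vanishes at s ∈ {0}; Q'(t) = 12(t + 1)(t + 2)(t + 4) vanishes at t ∈ {-4, -2, -1}.
Local minima of P (where P''>0): P(0)=0. Local minima of Q: Q(-4)=-64, Q(-1)=-37.
So the global minimum of U is P(0) + Q(-4) − 1 = 0 − 64 − 1 = -65, attained at (0, -4).

-65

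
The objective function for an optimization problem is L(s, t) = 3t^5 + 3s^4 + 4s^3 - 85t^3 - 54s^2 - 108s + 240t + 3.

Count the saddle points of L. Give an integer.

L separates as a function of s plus a function of t, so ∇L=0 decouples.
∂L/∂s = 12(s - 3)(s + 1)(s + 3) = 0 at s ∈ {-3, -1, 3}; ∂L/∂t = 15(t - 4)(t - 1)(t + 1)(t + 4) = 0 at t ∈ {-4, -1, 1, 4}.
The Hessian is diagonal: diag(L_ss, L_tt). Second derivatives: L_ss(-3)=144, L_ss(-1)=-96, L_ss(3)=288; L_tt(-4)=-1800, L_tt(-1)=450, L_tt(1)=-450, L_tt(4)=1800.
Saddle points occur where the two diagonal entries have opposite signs: (-3, -4), (-3, 1), (-1, -1), (-1, 4), (3, -4), (3, 1). Count: 6.

6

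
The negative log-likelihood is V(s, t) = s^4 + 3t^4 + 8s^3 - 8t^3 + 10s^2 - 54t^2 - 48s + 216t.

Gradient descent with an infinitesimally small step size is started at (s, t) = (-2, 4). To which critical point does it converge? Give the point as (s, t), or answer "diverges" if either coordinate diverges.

V is separable, so gradient descent decouples: s follows -∂V/∂s, t follows -∂V/∂t.
∂V/∂s = 4(s - 1)(s + 3)(s + 4); at s=-2 this is -24, so s increases.
∂V/∂t = 12(t - 3)(t - 2)(t + 3); at t=4 this is 168, so t decreases.
s converges to its nearest critical value 1 (a local min of the s-part); t converges to 3. The iterate converges to (1, 3).

(1, 3)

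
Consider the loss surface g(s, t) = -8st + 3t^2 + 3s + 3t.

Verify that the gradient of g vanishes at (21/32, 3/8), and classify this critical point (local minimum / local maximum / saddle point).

∇g = (-8t + 3, -8s + 6t + 3); substituting (21/32, 3/8) gives ∇g = (0, 0), so (21/32, 3/8) is indeed a critical point.
The Hessian of g is constant: H = [[0, -8], [-8, 6]].
det(H) = 0·6 − (-8)² = -64.
Since det(H) < 0, H is indefinite and the critical point is a saddle point.

saddle point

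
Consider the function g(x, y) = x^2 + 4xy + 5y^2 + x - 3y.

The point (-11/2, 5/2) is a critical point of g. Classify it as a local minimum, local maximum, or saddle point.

The Hessian of g is constant: H = [[2, 4], [4, 10]].
det(H) = 2·10 − 4² = 4.
det(H) > 0 and tr(H) = 12 > 0, so H is positive definite and the point is a local minimum.

local minimum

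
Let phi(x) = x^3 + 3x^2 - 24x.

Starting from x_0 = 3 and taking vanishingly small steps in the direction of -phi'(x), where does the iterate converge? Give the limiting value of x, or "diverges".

2

phi'(x) = 3(x - 2)(x + 4), so phi'(3) = 21.
Gradient descent moves in the -phi' direction, i.e. x is decreasing.
The nearest critical point in that direction is x = 2, where phi'' = 18 > 0 (a local minimum). The iterate converges there.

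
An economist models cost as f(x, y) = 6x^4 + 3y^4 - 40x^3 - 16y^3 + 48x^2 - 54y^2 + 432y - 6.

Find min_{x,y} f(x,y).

f(x,y) separates as P(x) + Q(y) − 6, so its minimum is min P + min Q − 6.
P'(x) = 24x(x - 4)(x - 1) vanishes at x ∈ {0, 1, 4}; Q'(y) = 12(y - 4)(y - 3)(y + 3) vanishes at y ∈ {-3, 3, 4}.
Local minima of P (where P''>0): P(0)=0, P(4)=-256. Local minima of Q: Q(-3)=-1107, Q(4)=608.
So the global minimum of f is P(4) + Q(-3) − 6 = -256 − 1107 − 6 = -1369, attained at (4, -3).

-1369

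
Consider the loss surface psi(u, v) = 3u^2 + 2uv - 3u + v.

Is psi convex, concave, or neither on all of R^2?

neither

psi is quadratic, so its Hessian is the constant matrix H = [[6, 2], [2, 0]].
det(H) = -4, tr(H) = 6.
det(H) < 0, so H is indefinite: neither convex nor concave.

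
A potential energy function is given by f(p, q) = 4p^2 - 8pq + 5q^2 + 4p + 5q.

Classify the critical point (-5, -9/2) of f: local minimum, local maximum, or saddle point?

The Hessian of f is constant: H = [[8, -8], [-8, 10]].
det(H) = 8·10 − (-8)² = 16.
det(H) > 0 and tr(H) = 18 > 0, so H is positive definite and the point is a local minimum.

local minimum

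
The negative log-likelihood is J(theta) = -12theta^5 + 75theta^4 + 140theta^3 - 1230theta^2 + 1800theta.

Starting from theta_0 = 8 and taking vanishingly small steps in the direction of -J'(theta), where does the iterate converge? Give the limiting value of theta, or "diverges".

J'(theta) = -60(theta - 5)(theta - 2)(theta - 1)(theta + 3), so J'(8) = -83160.
Gradient descent moves in the -J' direction, i.e. theta is increasing.
There is no critical point above theta=8, and J' keeps the same sign, so the iterate runs off to +∞.

diverges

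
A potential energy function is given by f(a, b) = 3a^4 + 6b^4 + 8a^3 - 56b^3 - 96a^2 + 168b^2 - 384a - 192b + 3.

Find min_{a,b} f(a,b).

-1917

f(a,b) separates as P(a) + Q(b) + 3, so its minimum is min P + min Q + 3.
P'(a) = 12(a - 4)(a + 2)(a + 4) vanishes at a ∈ {-4, -2, 4}; Q'(b) = 24(b - 4)(b - 2)(b - 1) vanishes at b ∈ {1, 2, 4}.
Local minima of P (where P''>0): P(-4)=256, P(4)=-1792. Local minima of Q: Q(1)=-74, Q(4)=-128.
So the global minimum of f is P(4) + Q(4) + 3 = -1792 − 128 + 3 = -1917, attained at (4, 4).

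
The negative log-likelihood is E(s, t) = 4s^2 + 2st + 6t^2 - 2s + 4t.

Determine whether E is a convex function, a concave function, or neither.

E is quadratic, so its Hessian is the constant matrix H = [[8, 2], [2, 12]].
det(H) = 92, tr(H) = 20.
det(H) > 0 and tr(H) > 0, so H is positive definite everywhere: convex.

convex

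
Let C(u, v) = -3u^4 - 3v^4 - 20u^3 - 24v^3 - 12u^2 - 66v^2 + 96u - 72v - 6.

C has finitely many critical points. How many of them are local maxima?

4

C separates as a function of u plus a function of v, so ∇C=0 decouples.
∂C/∂u = -12(u - 1)(u + 2)(u + 4) = 0 at u ∈ {-4, -2, 1}; ∂C/∂v = -12(v + 1)(v + 2)(v + 3) = 0 at v ∈ {-3, -2, -1}.
The Hessian is diagonal: diag(C_uu, C_vv). Second derivatives: C_uu(-4)=-120, C_uu(-2)=72, C_uu(1)=-180; C_vv(-3)=-24, C_vv(-2)=12, C_vv(-1)=-24.
Local maxima occur where both diagonal entries negative: (-4, -3), (-4, -1), (1, -3), (1, -1). Count: 4.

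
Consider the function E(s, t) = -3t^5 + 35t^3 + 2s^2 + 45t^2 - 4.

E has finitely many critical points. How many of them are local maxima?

E separates as a function of s plus a function of t, so ∇E=0 decouples.
∂E/∂s = 4s = 0 at s ∈ {0}; ∂E/∂t = -15t(t - 3)(t + 1)(t + 2) = 0 at t ∈ {-2, -1, 0, 3}.
The Hessian is diagonal: diag(E_ss, E_tt). Second derivatives: E_ss(0)=4; E_tt(-2)=150, E_tt(-1)=-60, E_tt(0)=90, E_tt(3)=-900.
Local maxima occur where both diagonal entries negative: none. Count: 0.

0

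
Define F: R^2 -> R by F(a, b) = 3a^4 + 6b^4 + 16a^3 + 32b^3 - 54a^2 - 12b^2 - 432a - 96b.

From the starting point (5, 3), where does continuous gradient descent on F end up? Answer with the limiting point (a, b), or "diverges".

(3, 1)

F is separable, so gradient descent decouples: a follows -∂F/∂a, b follows -∂F/∂b.
∂F/∂a = 12(a - 3)(a + 3)(a + 4); at a=5 this is 1728, so a decreases.
∂F/∂b = 24(b - 1)(b + 1)(b + 4); at b=3 this is 1344, so b decreases.
a converges to its nearest critical value 3 (a local min of the a-part); b converges to 1. The iterate converges to (3, 1).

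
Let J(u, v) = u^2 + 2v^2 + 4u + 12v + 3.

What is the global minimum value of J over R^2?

J(u,v) separates as P(u) + Q(v) + 3, so its minimum is min P + min Q + 3.
P'(u) = 2u + 4 vanishes at u ∈ {-2}; Q'(v) = 4v + 12 vanishes at v ∈ {-3}.
Local minima of P (where P''>0): P(-2)=-4. Local minima of Q: Q(-3)=-18.
So the global minimum of J is P(-2) + Q(-3) + 3 = -4 − 18 + 3 = -19, attained at (-2, -3).

-19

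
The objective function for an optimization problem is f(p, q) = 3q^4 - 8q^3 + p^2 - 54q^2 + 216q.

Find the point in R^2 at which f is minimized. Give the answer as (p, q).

f(p,q) separates as A(p) + B(q), so its minimum is min A + min B.
A'(p) = 2p vanishes at p ∈ {0}; B'(q) = 12(q - 3)(q - 2)(q + 3) vanishes at q ∈ {-3, 2, 3}.
Local minima of A (where A''>0): A(0)=0. Local minima of B: B(-3)=-675, B(3)=189.
So the global minimum of f is A(0) + B(-3) = 0 − 675 = -675, attained at (0, -3).

(0, -3)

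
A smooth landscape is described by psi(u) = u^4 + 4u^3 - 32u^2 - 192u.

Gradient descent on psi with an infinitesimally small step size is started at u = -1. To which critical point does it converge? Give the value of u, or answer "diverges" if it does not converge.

4

psi'(u) = 4(u - 4)(u + 3)(u + 4), so psi'(-1) = -120.
Gradient descent moves in the -psi' direction, i.e. u is increasing.
The nearest critical point in that direction is u = 4, where psi'' = 224 > 0 (a local minimum). The iterate converges there.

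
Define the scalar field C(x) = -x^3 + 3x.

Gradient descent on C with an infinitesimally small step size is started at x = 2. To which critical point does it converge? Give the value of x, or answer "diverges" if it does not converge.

diverges

C'(x) = -3(x - 1)(x + 1), so C'(2) = -9.
Gradient descent moves in the -C' direction, i.e. x is increasing.
There is no critical point above x=2, and C' keeps the same sign, so the iterate runs off to +∞.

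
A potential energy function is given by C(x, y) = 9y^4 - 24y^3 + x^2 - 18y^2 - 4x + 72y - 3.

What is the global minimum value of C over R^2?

C(x,y) separates as P(x) + Q(y) − 3, so its minimum is min P + min Q − 3.
P'(x) = 2x - 4 vanishes at x ∈ {2}; Q'(y) = 36(y - 2)(y - 1)(y + 1) vanishes at y ∈ {-1, 1, 2}.
Local minima of P (where P''>0): P(2)=-4. Local minima of Q: Q(-1)=-57, Q(2)=24.
So the global minimum of C is P(2) + Q(-1) − 3 = -4 − 57 − 3 = -64, attained at (2, -1).

-64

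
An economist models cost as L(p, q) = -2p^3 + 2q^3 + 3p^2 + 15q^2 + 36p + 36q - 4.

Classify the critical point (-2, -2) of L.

The mixed partial ∂²L/∂p∂q is 0, so the Hessian at any point is diag(L_pp, L_qq) = diag(6(-2p + 1), 6(2q + 5)).
At (-2, -2): H = diag(30, 6).
Both eigenvalues are positive, so H is positive definite: a local minimum.

local minimum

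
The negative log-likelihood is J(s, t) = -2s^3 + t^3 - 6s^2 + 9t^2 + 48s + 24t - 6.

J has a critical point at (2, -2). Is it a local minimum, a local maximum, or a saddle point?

The mixed partial ∂²J/∂s∂t is 0, so the Hessian at any point is diag(J_ss, J_tt) = diag(-12(s + 1), 6(t + 3)).
At (2, -2): H = diag(-36, 6).
The eigenvalues have opposite signs, so H is indefinite: a saddle point.

saddle point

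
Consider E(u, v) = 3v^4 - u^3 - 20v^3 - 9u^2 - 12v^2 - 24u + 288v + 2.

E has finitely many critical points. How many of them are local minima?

E separates as a function of u plus a function of v, so ∇E=0 decouples.
∂E/∂u = -3(u + 2)(u + 4) = 0 at u ∈ {-4, -2}; ∂E/∂v = 12(v - 4)(v - 3)(v + 2) = 0 at v ∈ {-2, 3, 4}.
The Hessian is diagonal: diag(E_uu, E_vv). Second derivatives: E_uu(-4)=6, E_uu(-2)=-6; E_vv(-2)=360, E_vv(3)=-60, E_vv(4)=72.
Local minima occur where both diagonal entries positive: (-4, -2), (-4, 4). Count: 2.

2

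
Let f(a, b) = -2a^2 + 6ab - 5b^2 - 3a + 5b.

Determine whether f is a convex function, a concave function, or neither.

f is quadratic, so its Hessian is the constant matrix H = [[-4, 6], [6, -10]].
det(H) = 4, tr(H) = -14.
det(H) > 0 and tr(H) < 0, so H is negative definite everywhere: concave.

concave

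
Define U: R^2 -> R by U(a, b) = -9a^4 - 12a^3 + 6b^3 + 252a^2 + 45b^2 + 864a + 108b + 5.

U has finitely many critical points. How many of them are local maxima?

U separates as a function of a plus a function of b, so ∇U=0 decouples.
∂U/∂a = -36(a - 4)(a + 2)(a + 3) = 0 at a ∈ {-3, -2, 4}; ∂U/∂b = 18(b + 2)(b + 3) = 0 at b ∈ {-3, -2}.
The Hessian is diagonal: diag(U_aa, U_bb). Second derivatives: U_aa(-3)=-252, U_aa(-2)=216, U_aa(4)=-1512; U_bb(-3)=-18, U_bb(-2)=18.
Local maxima occur where both diagonal entries negative: (-3, -3), (4, -3). Count: 2.

2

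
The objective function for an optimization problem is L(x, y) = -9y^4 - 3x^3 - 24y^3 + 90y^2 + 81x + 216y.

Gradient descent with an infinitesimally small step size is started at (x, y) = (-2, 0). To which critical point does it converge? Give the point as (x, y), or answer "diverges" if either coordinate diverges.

L is separable, so gradient descent decouples: x follows -∂L/∂x, y follows -∂L/∂y.
∂L/∂x = -9(x - 3)(x + 3); at x=-2 this is 45, so x decreases.
∂L/∂y = -36(y - 2)(y + 1)(y + 3); at y=0 this is 216, so y decreases.
x converges to its nearest critical value -3 (a local min of the x-part); y converges to -1. The iterate converges to (-3, -1).

(-3, -1)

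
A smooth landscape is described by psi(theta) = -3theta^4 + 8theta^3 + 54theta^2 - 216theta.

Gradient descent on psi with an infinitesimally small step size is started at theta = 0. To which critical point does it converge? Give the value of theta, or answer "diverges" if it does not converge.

2

psi'(theta) = -12(theta - 3)(theta - 2)(theta + 3), so psi'(0) = -216.
Gradient descent moves in the -psi' direction, i.e. theta is increasing.
The nearest critical point in that direction is theta = 2, where psi'' = 60 > 0 (a local minimum). The iterate converges there.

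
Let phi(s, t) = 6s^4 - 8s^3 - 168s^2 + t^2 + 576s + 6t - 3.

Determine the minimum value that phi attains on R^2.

-2956

phi(s,t) separates as P(s) + Q(t) − 3, so its minimum is min P + min Q − 3.
P'(s) = 24(s - 3)(s - 2)(s + 4) vanishes at s ∈ {-4, 2, 3}; Q'(t) = 2(t + 3) vanishes at t ∈ {-3}.
Local minima of P (where P''>0): P(-4)=-2944, P(3)=486. Local minima of Q: Q(-3)=-9.
So the global minimum of phi is P(-4) + Q(-3) − 3 = -2944 − 9 − 3 = -2956, attained at (-4, -3).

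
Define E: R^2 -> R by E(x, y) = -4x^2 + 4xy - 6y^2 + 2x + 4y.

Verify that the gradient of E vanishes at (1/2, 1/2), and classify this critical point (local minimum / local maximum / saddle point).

local maximum

∇E = (-8x + 4y + 2, 4x - 12y + 4); substituting (1/2, 1/2) gives ∇E = (0, 0), so (1/2, 1/2) is indeed a critical point.
The Hessian of E is constant: H = [[-8, 4], [4, -12]].
det(H) = (-8)·(-12) − 4² = 80.
det(H) > 0 and tr(H) = -20 < 0, so H is negative definite and the point is a local maximum.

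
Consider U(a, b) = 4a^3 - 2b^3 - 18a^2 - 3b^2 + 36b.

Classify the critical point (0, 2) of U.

local maximum

The mixed partial ∂²U/∂a∂b is 0, so the Hessian at any point is diag(U_aa, U_bb) = diag(12(2a - 3), -6(2b + 1)).
At (0, 2): H = diag(-36, -30).
Both eigenvalues are negative, so H is negative definite: a local maximum.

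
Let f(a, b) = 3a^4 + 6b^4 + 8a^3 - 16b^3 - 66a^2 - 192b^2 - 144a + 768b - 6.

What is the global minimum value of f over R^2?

f(a,b) separates as P(a) + Q(b) − 6, so its minimum is min P + min Q − 6.
P'(a) = 12(a - 3)(a + 1)(a + 4) vanishes at a ∈ {-4, -1, 3}; Q'(b) = 24(b - 4)(b - 2)(b + 4) vanishes at b ∈ {-4, 2, 4}.
Local minima of P (where P''>0): P(-4)=-224, P(3)=-567. Local minima of Q: Q(-4)=-3584, Q(4)=512.
So the global minimum of f is P(3) + Q(-4) − 6 = -567 − 3584 − 6 = -4157, attained at (3, -4).

-4157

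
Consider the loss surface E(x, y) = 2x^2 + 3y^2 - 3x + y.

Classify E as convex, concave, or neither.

E is quadratic, so its Hessian is the constant matrix H = [[4, 0], [0, 6]].
det(H) = 24, tr(H) = 10.
det(H) > 0 and tr(H) > 0, so H is positive definite everywhere: convex.

convex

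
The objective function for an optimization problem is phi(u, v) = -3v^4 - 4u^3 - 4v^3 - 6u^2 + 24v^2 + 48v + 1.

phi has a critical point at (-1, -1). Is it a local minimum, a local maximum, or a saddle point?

local minimum

The mixed partial ∂²phi/∂u∂v is 0, so the Hessian at any point is diag(phi_uu, phi_vv) = diag(-12(2u + 1), 12(-3v^2 - 2v + 4)).
At (-1, -1): H = diag(12, 36).
Both eigenvalues are positive, so H is positive definite: a local minimum.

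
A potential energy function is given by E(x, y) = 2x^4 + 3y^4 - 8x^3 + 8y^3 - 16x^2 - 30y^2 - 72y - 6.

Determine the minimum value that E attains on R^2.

-414

E(x,y) separates as P(x) + Q(y) − 6, so its minimum is min P + min Q − 6.
P'(x) = 8x(x - 4)(x + 1) vanishes at x ∈ {-1, 0, 4}; Q'(y) = 12(y - 2)(y + 1)(y + 3) vanishes at y ∈ {-3, -1, 2}.
Local minima of P (where P''>0): P(-1)=-6, P(4)=-256. Local minima of Q: Q(-3)=-27, Q(2)=-152.
So the global minimum of E is P(4) + Q(2) − 6 = -256 − 152 − 6 = -414, attained at (4, 2).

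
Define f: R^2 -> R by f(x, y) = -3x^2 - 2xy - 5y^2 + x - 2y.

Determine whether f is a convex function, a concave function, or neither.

concave

f is quadratic, so its Hessian is the constant matrix H = [[-6, -2], [-2, -10]].
det(H) = 56, tr(H) = -16.
det(H) > 0 and tr(H) < 0, so H is negative definite everywhere: concave.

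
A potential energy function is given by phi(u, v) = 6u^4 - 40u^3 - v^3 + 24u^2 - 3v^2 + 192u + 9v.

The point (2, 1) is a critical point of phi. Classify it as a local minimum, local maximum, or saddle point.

local maximum

The mixed partial ∂²phi/∂u∂v is 0, so the Hessian at any point is diag(phi_uu, phi_vv) = diag(24(3u^2 - 10u + 2), -6(v + 1)).
At (2, 1): H = diag(-144, -12).
Both eigenvalues are negative, so H is negative definite: a local maximum.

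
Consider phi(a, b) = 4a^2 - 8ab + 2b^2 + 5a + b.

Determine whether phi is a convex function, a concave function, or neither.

neither

phi is quadratic, so its Hessian is the constant matrix H = [[8, -8], [-8, 4]].
det(H) = -32, tr(H) = 12.
det(H) < 0, so H is indefinite: neither convex nor concave.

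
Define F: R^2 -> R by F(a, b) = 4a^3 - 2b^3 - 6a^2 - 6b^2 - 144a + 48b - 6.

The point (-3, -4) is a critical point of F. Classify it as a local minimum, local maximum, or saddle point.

The mixed partial ∂²F/∂a∂b is 0, so the Hessian at any point is diag(F_aa, F_bb) = diag(12(2a - 1), -12(b + 1)).
At (-3, -4): H = diag(-84, 36).
The eigenvalues have opposite signs, so H is indefinite: a saddle point.

saddle point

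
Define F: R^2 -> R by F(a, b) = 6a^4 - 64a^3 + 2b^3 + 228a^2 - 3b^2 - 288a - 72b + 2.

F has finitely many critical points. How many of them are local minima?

F separates as a function of a plus a function of b, so ∇F=0 decouples.
∂F/∂a = 24(a - 4)(a - 3)(a - 1) = 0 at a ∈ {1, 3, 4}; ∂F/∂b = 6(b - 4)(b + 3) = 0 at b ∈ {-3, 4}.
The Hessian is diagonal: diag(F_aa, F_bb). Second derivatives: F_aa(1)=144, F_aa(3)=-48, F_aa(4)=72; F_bb(-3)=-42, F_bb(4)=42.
Local minima occur where both diagonal entries positive: (1, 4), (4, 4). Count: 2.

2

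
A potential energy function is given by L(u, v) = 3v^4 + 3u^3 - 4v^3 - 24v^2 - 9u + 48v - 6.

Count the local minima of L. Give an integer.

2

L separates as a function of u plus a function of v, so ∇L=0 decouples.
∂L/∂u = 9(u - 1)(u + 1) = 0 at u ∈ {-1, 1}; ∂L/∂v = 12(v - 2)(v - 1)(v + 2) = 0 at v ∈ {-2, 1, 2}.
The Hessian is diagonal: diag(L_uu, L_vv). Second derivatives: L_uu(-1)=-18, L_uu(1)=18; L_vv(-2)=144, L_vv(1)=-36, L_vv(2)=48.
Local minima occur where both diagonal entries positive: (1, -2), (1, 2). Count: 2.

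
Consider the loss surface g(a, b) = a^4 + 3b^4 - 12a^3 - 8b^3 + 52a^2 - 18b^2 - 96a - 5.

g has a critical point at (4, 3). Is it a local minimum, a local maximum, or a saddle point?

local minimum

The mixed partial ∂²g/∂a∂b is 0, so the Hessian at any point is diag(g_aa, g_bb) = diag(4(3a^2 - 18a + 26), 12(3b^2 - 4b - 3)).
At (4, 3): H = diag(8, 144).
Both eigenvalues are positive, so H is positive definite: a local minimum.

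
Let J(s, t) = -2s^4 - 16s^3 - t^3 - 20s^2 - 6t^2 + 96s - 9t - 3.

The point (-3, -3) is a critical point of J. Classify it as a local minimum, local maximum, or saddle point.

The mixed partial ∂²J/∂s∂t is 0, so the Hessian at any point is diag(J_ss, J_tt) = diag(-8(3s^2 + 12s + 5), -6(t + 2)).
At (-3, -3): H = diag(32, 6).
Both eigenvalues are positive, so H is positive definite: a local minimum.

local minimum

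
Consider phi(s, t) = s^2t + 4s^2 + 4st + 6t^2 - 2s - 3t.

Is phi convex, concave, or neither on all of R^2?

The term s^2t is cubic, so the Hessian is not constant.
∂²phi/∂s² = 2t + 8, which takes both signs as t varies (negative for sufficiently negative t). A diagonal entry of the Hessian changing sign means the Hessian is neither positive- nor negative-semidefinite on all of R^2.

neither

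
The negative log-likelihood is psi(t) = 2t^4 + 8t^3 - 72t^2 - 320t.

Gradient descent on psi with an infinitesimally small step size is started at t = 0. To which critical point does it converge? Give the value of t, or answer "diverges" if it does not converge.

psi'(t) = 8(t - 4)(t + 2)(t + 5), so psi'(0) = -320.
Gradient descent moves in the -psi' direction, i.e. t is increasing.
The nearest critical point in that direction is t = 4, where psi'' = 432 > 0 (a local minimum). The iterate converges there.

4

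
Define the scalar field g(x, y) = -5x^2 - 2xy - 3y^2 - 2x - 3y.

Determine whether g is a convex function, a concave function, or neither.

g is quadratic, so its Hessian is the constant matrix H = [[-10, -2], [-2, -6]].
det(H) = 56, tr(H) = -16.
det(H) > 0 and tr(H) < 0, so H is negative definite everywhere: concave.

concave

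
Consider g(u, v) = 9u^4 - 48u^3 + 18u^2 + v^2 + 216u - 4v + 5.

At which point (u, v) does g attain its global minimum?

g(u,v) separates as P(u) + Q(v) + 5, so its minimum is min P + min Q + 5.
P'(u) = 36(u - 3)(u - 2)(u + 1) vanishes at u ∈ {-1, 2, 3}; Q'(v) = 2v - 4 vanishes at v ∈ {2}.
Local minima of P (where P''>0): P(-1)=-141, P(3)=243. Local minima of Q: Q(2)=-4.
So the global minimum of g is P(-1) + Q(2) + 5 = -141 − 4 + 5 = -140, attained at (-1, 2).

(-1, 2)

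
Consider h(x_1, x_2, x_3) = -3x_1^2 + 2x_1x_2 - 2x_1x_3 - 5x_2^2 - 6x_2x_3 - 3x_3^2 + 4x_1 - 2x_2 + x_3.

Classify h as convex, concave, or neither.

h is quadratic, so its Hessian is the constant matrix H = [[-6, 2, -2], [2, -10, -6], [-2, -6, -6]].
Leading principal minors: -6, 56, -32.
Signs alternate −, +, − ⇒ H ≺ 0 ⇒ concave.

concave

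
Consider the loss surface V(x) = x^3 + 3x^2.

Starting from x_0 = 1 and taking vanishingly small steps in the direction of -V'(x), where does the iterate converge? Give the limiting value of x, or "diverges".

0

V'(x) = 3x(x + 2), so V'(1) = 9.
Gradient descent moves in the -V' direction, i.e. x is decreasing.
The nearest critical point in that direction is x = 0, where V'' = 6 > 0 (a local minimum). The iterate converges there.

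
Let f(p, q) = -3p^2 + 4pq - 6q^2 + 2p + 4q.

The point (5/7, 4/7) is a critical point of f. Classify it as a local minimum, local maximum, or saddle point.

The Hessian of f is constant: H = [[-6, 4], [4, -12]].
det(H) = (-6)·(-12) − 4² = 56.
det(H) > 0 and tr(H) = -18 < 0, so H is negative definite and the point is a local maximum.

local maximum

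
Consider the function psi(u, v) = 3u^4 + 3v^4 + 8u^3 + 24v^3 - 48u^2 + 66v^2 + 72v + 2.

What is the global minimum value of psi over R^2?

-537

psi(u,v) separates as P(u) + Q(v) + 2, so its minimum is min P + min Q + 2.
P'(u) = 12u(u - 2)(u + 4) vanishes at u ∈ {-4, 0, 2}; Q'(v) = 12(v + 1)(v + 2)(v + 3) vanishes at v ∈ {-3, -2, -1}.
Local minima of P (where P''>0): P(-4)=-512, P(2)=-80. Local minima of Q: Q(-3)=-27, Q(-1)=-27.
So the global minimum of psi is P(-4) + Q(-3) + 2 = -512 − 27 + 2 = -537, attained at (-4, -3).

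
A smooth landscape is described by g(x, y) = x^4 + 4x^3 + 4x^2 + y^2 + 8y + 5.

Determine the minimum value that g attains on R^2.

g(x,y) separates as P(x) + Q(y) + 5, so its minimum is min P + min Q + 5.
P'(x) = 4x(x + 1)(x + 2) vanishes at x ∈ {-2, -1, 0}; Q'(y) = 2y + 8 vanishes at y ∈ {-4}.
Local minima of P (where P''>0): P(-2)=0, P(0)=0. Local minima of Q: Q(-4)=-16.
So the global minimum of g is P(-2) + Q(-4) + 5 = 0 − 16 + 5 = -11, attained at (-2, -4).

-11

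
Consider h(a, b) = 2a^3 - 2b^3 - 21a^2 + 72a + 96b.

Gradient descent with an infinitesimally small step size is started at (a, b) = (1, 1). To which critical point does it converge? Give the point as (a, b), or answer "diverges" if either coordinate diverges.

h is separable, so gradient descent decouples: a follows -∂h/∂a, b follows -∂h/∂b.
∂h/∂a = 6(a - 4)(a - 3); at a=1 this is 36, so a decreases.
∂h/∂b = -6(b - 4)(b + 4); at b=1 this is 90, so b decreases.
The a-coordinate has no critical point in that direction and runs off to infinity.

diverges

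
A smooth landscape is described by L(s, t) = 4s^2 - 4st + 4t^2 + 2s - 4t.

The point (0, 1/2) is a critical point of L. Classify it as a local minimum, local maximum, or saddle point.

local minimum

The Hessian of L is constant: H = [[8, -4], [-4, 8]].
det(H) = 8·8 − (-4)² = 48.
det(H) > 0 and tr(H) = 16 > 0, so H is positive definite and the point is a local minimum.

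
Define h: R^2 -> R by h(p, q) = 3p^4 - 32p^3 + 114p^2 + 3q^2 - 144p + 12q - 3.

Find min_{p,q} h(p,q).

h(p,q) separates as A(p) + B(q) − 3, so its minimum is min A + min B − 3.
A'(p) = 12(p - 4)(p - 3)(p - 1) vanishes at p ∈ {1, 3, 4}; B'(q) = 6q + 12 vanishes at q ∈ {-2}.
Local minima of A (where A''>0): A(1)=-59, A(4)=-32. Local minima of B: B(-2)=-12.
So the global minimum of h is A(1) + B(-2) − 3 = -59 − 12 − 3 = -74, attained at (1, -2).

-74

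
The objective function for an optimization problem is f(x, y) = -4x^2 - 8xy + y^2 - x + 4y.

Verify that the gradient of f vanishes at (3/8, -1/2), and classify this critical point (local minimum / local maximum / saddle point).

∇f = (-8x - 8y - 1, -8x + 2y + 4); substituting (3/8, -1/2) gives ∇f = (0, 0), so (3/8, -1/2) is indeed a critical point.
The Hessian of f is constant: H = [[-8, -8], [-8, 2]].
det(H) = (-8)·2 − (-8)² = -80.
Since det(H) < 0, H is indefinite and the critical point is a saddle point.

saddle point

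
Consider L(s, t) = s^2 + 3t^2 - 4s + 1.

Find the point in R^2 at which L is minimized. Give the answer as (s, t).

(2, 0)

L(s,t) separates as P(s) + Q(t) + 1, so its minimum is min P + min Q + 1.
P'(s) = 2s - 4 vanishes at s ∈ {2}; Q'(t) = 6t vanishes at t ∈ {0}.
Local minima of P (where P''>0): P(2)=-4. Local minima of Q: Q(0)=0.
So the global minimum of L is P(2) + Q(0) + 1 = -4 + 0 + 1 = -3, attained at (2, 0).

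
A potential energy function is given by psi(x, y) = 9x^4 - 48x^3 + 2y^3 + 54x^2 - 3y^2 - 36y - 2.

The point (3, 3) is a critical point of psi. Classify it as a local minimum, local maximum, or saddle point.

local minimum

The mixed partial ∂²psi/∂x∂y is 0, so the Hessian at any point is diag(psi_xx, psi_yy) = diag(36(3x^2 - 8x + 3), 6(2y - 1)).
At (3, 3): H = diag(216, 30).
Both eigenvalues are positive, so H is positive definite: a local minimum.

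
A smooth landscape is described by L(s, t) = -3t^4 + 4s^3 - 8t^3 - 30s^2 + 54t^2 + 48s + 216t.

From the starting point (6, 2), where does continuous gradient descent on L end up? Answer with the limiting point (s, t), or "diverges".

(4, -2)

L is separable, so gradient descent decouples: s follows -∂L/∂s, t follows -∂L/∂t.
∂L/∂s = 12(s - 4)(s - 1); at s=6 this is 120, so s decreases.
∂L/∂t = -12(t - 3)(t + 2)(t + 3); at t=2 this is 240, so t decreases.
s converges to its nearest critical value 4 (a local min of the s-part); t converges to -2. The iterate converges to (4, -2).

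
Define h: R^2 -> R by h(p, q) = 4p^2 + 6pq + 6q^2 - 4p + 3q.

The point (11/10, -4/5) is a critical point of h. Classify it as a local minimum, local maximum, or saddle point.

local minimum

The Hessian of h is constant: H = [[8, 6], [6, 12]].
det(H) = 8·12 − 6² = 60.
det(H) > 0 and tr(H) = 20 > 0, so H is positive definite and the point is a local minimum.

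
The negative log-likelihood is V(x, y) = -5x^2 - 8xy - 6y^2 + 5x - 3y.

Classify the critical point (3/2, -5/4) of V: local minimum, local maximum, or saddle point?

local maximum

The Hessian of V is constant: H = [[-10, -8], [-8, -12]].
det(H) = (-10)·(-12) − (-8)² = 56.
det(H) > 0 and tr(H) = -22 < 0, so H is negative definite and the point is a local maximum.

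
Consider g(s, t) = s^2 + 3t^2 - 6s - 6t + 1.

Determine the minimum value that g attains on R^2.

g(s,t) separates as P(s) + Q(t) + 1, so its minimum is min P + min Q + 1.
P'(s) = 2s - 6 vanishes at s ∈ {3}; Q'(t) = 6(t - 1) vanishes at t ∈ {1}.
Local minima of P (where P''>0): P(3)=-9. Local minima of Q: Q(1)=-3.
So the global minimum of g is P(3) + Q(1) + 1 = -9 − 3 + 1 = -11, attained at (3, 1).

-11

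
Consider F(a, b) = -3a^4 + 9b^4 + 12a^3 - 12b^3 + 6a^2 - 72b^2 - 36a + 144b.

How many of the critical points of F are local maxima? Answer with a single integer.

F separates as a function of a plus a function of b, so ∇F=0 decouples.
∂F/∂a = -12(a - 3)(a - 1)(a + 1) = 0 at a ∈ {-1, 1, 3}; ∂F/∂b = 36(b - 2)(b - 1)(b + 2) = 0 at b ∈ {-2, 1, 2}.
The Hessian is diagonal: diag(F_aa, F_bb). Second derivatives: F_aa(-1)=-96, F_aa(1)=48, F_aa(3)=-96; F_bb(-2)=432, F_bb(1)=-108, F_bb(2)=144.
Local maxima occur where both diagonal entries negative: (-1, 1), (3, 1). Count: 2.

2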